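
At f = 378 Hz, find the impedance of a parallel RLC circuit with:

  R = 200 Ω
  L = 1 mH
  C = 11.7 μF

Step 1 — Angular frequency: ω = 2π·f = 2π·378 = 2375 rad/s.
Step 2 — Component impedances:
  R: Z = R = 200 Ω
  L: Z = jωL = j·2375·0.001 = 0 + j2.375 Ω
  C: Z = 1/(jωC) = -j/(ω·C) = 0 - j35.99 Ω
Step 3 — Parallel combination: 1/Z_total = 1/R + 1/L + 1/C; Z_total = 0.03233 + j2.542 Ω = 2.543∠89.3° Ω.

Z = 0.03233 + j2.542 Ω = 2.543∠89.3° Ω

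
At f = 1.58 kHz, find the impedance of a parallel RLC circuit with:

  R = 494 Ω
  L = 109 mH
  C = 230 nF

Step 1 — Angular frequency: ω = 2π·f = 2π·1580 = 9927 rad/s.
Step 2 — Component impedances:
  R: Z = R = 494 Ω
  L: Z = jωL = j·9927·0.109 = 0 + j1082 Ω
  C: Z = 1/(jωC) = -j/(ω·C) = 0 - j438 Ω
Step 3 — Parallel combination: 1/Z_total = 1/R + 1/L + 1/C; Z_total = 340.5 - j228.6 Ω = 410.1∠-33.9° Ω.

Z = 340.5 - j228.6 Ω = 410.1∠-33.9° Ω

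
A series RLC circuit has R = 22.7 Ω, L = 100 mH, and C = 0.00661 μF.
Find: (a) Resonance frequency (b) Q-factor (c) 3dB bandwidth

Step 1 — Resonance condition Im(Z)=0 gives ω₀ = 1/√(LC).
Step 2 — ω₀ = 1/√(0.1·6.61e-09) = 3.89e+04 rad/s.
Step 3 — f₀ = ω₀/(2π) = 6190 Hz.
Step 4 — Series Q: Q = ω₀L/R = 3.89e+04·0.1/22.7 = 171.3.
Step 5 — 3dB bandwidth: Δω = ω₀/Q = 227 rad/s; BW = Δω/(2π) = 36.13 Hz.

(a) f₀ = 6190 Hz  (b) Q = 171.3  (c) BW = 36.13 Hz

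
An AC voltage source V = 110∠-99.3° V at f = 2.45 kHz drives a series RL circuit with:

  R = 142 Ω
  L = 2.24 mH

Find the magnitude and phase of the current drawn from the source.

Step 1 — Angular frequency: ω = 2π·f = 2π·2450 = 1.539e+04 rad/s.
Step 2 — Component impedances:
  R: Z = R = 142 Ω
  L: Z = jωL = j·1.539e+04·0.00224 = 0 + j34.48 Ω
Step 3 — Series combination: Z_total = R + L = 142 + j34.48 Ω = 146.1∠13.6° Ω.
Step 4 — Source phasor: V = 110∠-99.3° V = -17.78 - j108.6 V.
Step 5 — Ohm's law: I = V / Z_total = (-17.78 - j108.6) / (142 + j34.48) = -0.2935 - j0.6932 A.
Step 6 — Convert to polar: |I| = 0.7528 A, ∠I = -112.9°.

I = 0.7528∠-112.9° A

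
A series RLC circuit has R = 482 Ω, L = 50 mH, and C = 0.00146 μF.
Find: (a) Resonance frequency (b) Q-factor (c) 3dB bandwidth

Step 1 — Resonance: ω₀ = 1/√(LC) = 1/√(0.05·1.46e-09) = 1.17e+05 rad/s.
Step 2 — f₀ = ω₀/(2π) = 1.863e+04 Hz.
Step 3 — Series Q: Q = ω₀L/R = 1.17e+05·0.05/482 = 12.14.
Step 4 — Bandwidth: Δω = ω₀/Q = 9640 rad/s; BW = Δω/(2π) = 1534 Hz.

(a) f₀ = 1.863e+04 Hz  (b) Q = 12.14  (c) BW = 1534 Hz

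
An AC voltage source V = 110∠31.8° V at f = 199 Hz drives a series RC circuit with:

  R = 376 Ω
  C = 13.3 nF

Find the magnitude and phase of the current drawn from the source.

Step 1 — Angular frequency: ω = 2π·f = 2π·199 = 1250 rad/s.
Step 2 — Component impedances:
  R: Z = R = 376 Ω
  C: Z = 1/(jωC) = -j/(ω·C) = 0 - j6.013e+04 Ω
Step 3 — Series combination: Z_total = R + C = 376 - j6.013e+04 Ω = 6.013e+04∠-89.6° Ω.
Step 4 — Source phasor: V = 110∠31.8° V = 93.49 + j57.97 V.
Step 5 — Ohm's law: I = V / Z_total = (93.49 + j57.97) / (376 - j6.013e+04) = -0.0009542 + j0.001561 A.
Step 6 — Convert to polar: |I| = 0.001829 A, ∠I = 121.4°.

I = 0.001829∠121.4° A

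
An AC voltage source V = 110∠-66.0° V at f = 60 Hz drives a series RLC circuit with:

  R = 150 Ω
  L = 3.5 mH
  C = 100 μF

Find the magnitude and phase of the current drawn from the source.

Step 1 — Angular frequency: ω = 2π·f = 2π·60 = 377 rad/s.
Step 2 — Component impedances:
  R: Z = R = 150 Ω
  L: Z = jωL = j·377·0.0035 = 0 + j1.319 Ω
  C: Z = 1/(jωC) = -j/(ω·C) = 0 - j26.53 Ω
Step 3 — Series combination: Z_total = R + L + C = 150 - j25.21 Ω = 152.1∠-9.5° Ω.
Step 4 — Source phasor: V = 110∠-66.0° V = 44.74 - j100.5 V.
Step 5 — Ohm's law: I = V / Z_total = (44.74 - j100.5) / (150 - j25.21) = 0.3996 - j0.6028 A.
Step 6 — Convert to polar: |I| = 0.7232 A, ∠I = -56.5°.

I = 0.7232∠-56.5° A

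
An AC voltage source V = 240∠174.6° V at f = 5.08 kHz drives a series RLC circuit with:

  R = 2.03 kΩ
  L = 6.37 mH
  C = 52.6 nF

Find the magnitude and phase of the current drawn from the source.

Step 1 — Angular frequency: ω = 2π·f = 2π·5080 = 3.192e+04 rad/s.
Step 2 — Component impedances:
  R: Z = R = 2030 Ω
  L: Z = jωL = j·3.192e+04·0.00637 = 0 + j203.3 Ω
  C: Z = 1/(jωC) = -j/(ω·C) = 0 - j595.6 Ω
Step 3 — Series combination: Z_total = R + L + C = 2030 - j392.3 Ω = 2068∠-10.9° Ω.
Step 4 — Source phasor: V = 240∠174.6° V = -238.9 + j22.59 V.
Step 5 — Ohm's law: I = V / Z_total = (-238.9 + j22.59) / (2030 - j392.3) = -0.1155 - j0.0112 A.
Step 6 — Convert to polar: |I| = 0.1161 A, ∠I = -174.5°.

I = 0.1161∠-174.5° A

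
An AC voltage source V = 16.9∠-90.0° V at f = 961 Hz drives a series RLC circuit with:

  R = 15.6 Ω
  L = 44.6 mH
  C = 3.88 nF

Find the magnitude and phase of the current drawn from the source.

Step 1 — Angular frequency: ω = 2π·f = 2π·961 = 6038 rad/s.
Step 2 — Component impedances:
  R: Z = R = 15.6 Ω
  L: Z = jωL = j·6038·0.0446 = 0 + j269.3 Ω
  C: Z = 1/(jωC) = -j/(ω·C) = 0 - j4.268e+04 Ω
Step 3 — Series combination: Z_total = R + L + C = 15.6 - j4.241e+04 Ω = 4.241e+04∠-90.0° Ω.
Step 4 — Source phasor: V = 16.9∠-90.0° V = 0 - j16.9 V.
Step 5 — Ohm's law: I = V / Z_total = (0 - j16.9) / (15.6 - j4.241e+04) = 0.0003984 - j1.465e-07 A.
Step 6 — Convert to polar: |I| = 0.0003984 A, ∠I = -0.0°.

I = 0.0003984∠-0.0° A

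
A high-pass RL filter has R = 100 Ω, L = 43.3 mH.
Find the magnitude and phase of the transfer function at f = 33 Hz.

Step 1 — Angular frequency: ω = 2π·33 = 207.3 rad/s.
Step 2 — Transfer function: H(jω) = jωL/(R + jωL).
Step 3 — Numerator jωL = j·8.978; denominator R + jωL = 100 + j8.978.
Step 4 — H = 0.007996 + j0.08906.
Step 5 — Magnitude: |H| = 0.08942 (-21.0 dB); phase: φ = 84.9°.

|H| = 0.08942 (-21.0 dB), φ = 84.9°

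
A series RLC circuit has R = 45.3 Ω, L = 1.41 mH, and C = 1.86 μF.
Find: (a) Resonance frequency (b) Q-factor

Step 1 — Resonance condition Im(Z)=0 gives ω₀ = 1/√(LC).
Step 2 — ω₀ = 1/√(0.00141·1.86e-06) = 1.953e+04 rad/s.
Step 3 — f₀ = ω₀/(2π) = 3108 Hz.
Step 4 — Series Q: Q = ω₀L/R = 1.953e+04·0.00141/45.3 = 0.6078.

(a) f₀ = 3108 Hz  (b) Q = 0.6078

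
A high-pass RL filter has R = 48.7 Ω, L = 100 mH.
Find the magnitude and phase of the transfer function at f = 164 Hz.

Step 1 — Angular frequency: ω = 2π·164 = 1030 rad/s.
Step 2 — Transfer function: H(jω) = jωL/(R + jωL).
Step 3 — Numerator jωL = j·103; denominator R + jωL = 48.7 + j103.
Step 4 — H = 0.8174 + j0.3863.
Step 5 — Magnitude: |H| = 0.9041 (-0.9 dB); phase: φ = 25.3°.

|H| = 0.9041 (-0.9 dB), φ = 25.3°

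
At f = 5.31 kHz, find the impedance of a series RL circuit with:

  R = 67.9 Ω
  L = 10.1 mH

Step 1 — Angular frequency: ω = 2π·f = 2π·5310 = 3.336e+04 rad/s.
Step 2 — Component impedances:
  R: Z = R = 67.9 Ω
  L: Z = jωL = j·3.336e+04·0.0101 = 0 + j337 Ω
Step 3 — Series combination: Z_total = R + L = 67.9 + j337 Ω = 343.7∠78.6° Ω.

Z = 67.9 + j337 Ω = 343.7∠78.6° Ω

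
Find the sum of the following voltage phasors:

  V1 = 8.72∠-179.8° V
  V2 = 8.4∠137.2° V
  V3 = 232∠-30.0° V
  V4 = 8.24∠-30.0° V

Step 1 — Convert each phasor to rectangular form:
  V1 = 8.72·(cos(-179.8°) + j·sin(-179.8°)) = -8.72 - j0.03044 V
  V2 = 8.4·(cos(137.2°) + j·sin(137.2°)) = -6.163 + j5.707 V
  V3 = 232·(cos(-30.0°) + j·sin(-30.0°)) = 200.9 - j116 V
  V4 = 8.24·(cos(-30.0°) + j·sin(-30.0°)) = 7.136 - j4.12 V
Step 2 — Sum components: V_total = 193.2 - j114.4 V.
Step 3 — Convert to polar: |V_total| = 224.5 V, ∠V_total = -30.6°.

V_total = 224.5∠-30.6° V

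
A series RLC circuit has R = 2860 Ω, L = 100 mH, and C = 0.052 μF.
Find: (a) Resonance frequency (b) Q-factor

Step 1 — Resonance condition Im(Z)=0 gives ω₀ = 1/√(LC).
Step 2 — ω₀ = 1/√(0.1·5.2e-08) = 1.387e+04 rad/s.
Step 3 — f₀ = ω₀/(2π) = 2207 Hz.
Step 4 — Series Q: Q = ω₀L/R = 1.387e+04·0.1/2860 = 0.4849.

(a) f₀ = 2207 Hz  (b) Q = 0.4849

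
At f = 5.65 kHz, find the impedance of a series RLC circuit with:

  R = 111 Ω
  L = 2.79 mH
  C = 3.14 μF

Step 1 — Angular frequency: ω = 2π·f = 2π·5650 = 3.55e+04 rad/s.
Step 2 — Component impedances:
  R: Z = R = 111 Ω
  L: Z = jωL = j·3.55e+04·0.00279 = 0 + j99.04 Ω
  C: Z = 1/(jωC) = -j/(ω·C) = 0 - j8.971 Ω
Step 3 — Series combination: Z_total = R + L + C = 111 + j90.07 Ω = 142.9∠39.1° Ω.

Z = 111 + j90.07 Ω = 142.9∠39.1° Ω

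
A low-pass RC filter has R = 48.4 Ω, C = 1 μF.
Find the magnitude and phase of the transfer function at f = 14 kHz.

Step 1 — Angular frequency: ω = 2π·1.4e+04 = 8.796e+04 rad/s.
Step 2 — Transfer function: H(jω) = 1/(1 + jωRC).
Step 3 — Denominator: 1 + jωRC = 1 + j·8.796e+04·48.4·1e-06 = 1 + j4.257.
Step 4 — H = 0.05228 - j0.2226.
Step 5 — Magnitude: |H| = 0.2287 (-12.8 dB); phase: φ = -76.8°.

|H| = 0.2287 (-12.8 dB), φ = -76.8°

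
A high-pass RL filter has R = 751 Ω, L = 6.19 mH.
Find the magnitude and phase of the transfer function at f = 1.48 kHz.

Step 1 — Angular frequency: ω = 2π·1480 = 9299 rad/s.
Step 2 — Transfer function: H(jω) = jωL/(R + jωL).
Step 3 — Numerator jωL = j·57.56; denominator R + jωL = 751 + j57.56.
Step 4 — H = 0.00584 + j0.0762.
Step 5 — Magnitude: |H| = 0.07642 (-22.3 dB); phase: φ = 85.6°.

|H| = 0.07642 (-22.3 dB), φ = 85.6°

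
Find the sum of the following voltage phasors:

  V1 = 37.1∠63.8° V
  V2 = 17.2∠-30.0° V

Step 1 — Convert each phasor to rectangular form:
  V1 = 37.1·(cos(63.8°) + j·sin(63.8°)) = 16.38 + j33.29 V
  V2 = 17.2·(cos(-30.0°) + j·sin(-30.0°)) = 14.9 - j8.6 V
Step 2 — Sum components: V_total = 31.28 + j24.69 V.
Step 3 — Convert to polar: |V_total| = 39.85 V, ∠V_total = 38.3°.

V_total = 39.85∠38.3° V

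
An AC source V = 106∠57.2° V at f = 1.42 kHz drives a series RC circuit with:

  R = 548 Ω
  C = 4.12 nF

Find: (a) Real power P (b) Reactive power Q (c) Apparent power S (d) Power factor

Step 1 — Angular frequency: ω = 2π·f = 2π·1420 = 8922 rad/s.
Step 2 — Component impedances:
  R: Z = R = 548 Ω
  C: Z = 1/(jωC) = -j/(ω·C) = 0 - j2.72e+04 Ω
Step 3 — Series combination: Z_total = R + C = 548 - j2.72e+04 Ω = 2.721e+04∠-88.8° Ω.
Step 4 — Source phasor: V = 106∠57.2° V = 57.42 + j89.1 V.
Step 5 — Current: I = V / Z = -0.003231 + j0.002176 A = 0.003896∠146.0° A.
Step 6 — Complex power: S = V·I* = 0.008317 - j0.4129 VA.
Step 7 — Real power: P = Re(S) = 0.008317 W.
Step 8 — Reactive power: Q = Im(S) = -0.4129 VAR.
Step 9 — Apparent power: |S| = 0.4129 VA.
Step 10 — Power factor: PF = P/|S| = 0.02014 (leading).

(a) P = 0.008317 W  (b) Q = -0.4129 VAR  (c) S = 0.4129 VA  (d) PF = 0.02014 (leading)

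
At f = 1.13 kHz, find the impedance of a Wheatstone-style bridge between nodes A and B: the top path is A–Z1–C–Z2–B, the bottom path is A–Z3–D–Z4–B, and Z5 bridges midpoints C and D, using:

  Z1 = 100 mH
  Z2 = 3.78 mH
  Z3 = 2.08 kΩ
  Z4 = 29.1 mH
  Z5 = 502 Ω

Step 1 — Angular frequency: ω = 2π·f = 2π·1130 = 7100 rad/s.
Step 2 — Component impedances:
  Z1: Z = jωL = j·7100·0.1 = 0 + j710 Ω
  Z2: Z = jωL = j·7100·0.00378 = 0 + j26.84 Ω
  Z3: Z = R = 2080 Ω
  Z4: Z = jωL = j·7100·0.0291 = 0 + j206.6 Ω
  Z5: Z = R = 502 Ω
Step 3 — Bridge requires nodal analysis (the Z5 bridge couples midpoints C and D, so the two paths cannot be reduced to a simple series/parallel combination). Setting node B to ground and injecting 1 A at node A, the 3-node admittance system at A, C, D solves to V_A = Z_AB = 209.3 + j642.8 Ω = 676∠72.0° Ω.

Z = 209.3 + j642.8 Ω = 676∠72.0° Ω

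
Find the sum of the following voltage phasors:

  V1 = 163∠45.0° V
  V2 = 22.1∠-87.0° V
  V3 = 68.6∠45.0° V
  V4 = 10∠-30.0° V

Step 1 — Convert each phasor to rectangular form:
  V1 = 163·(cos(45.0°) + j·sin(45.0°)) = 115.3 + j115.3 V
  V2 = 22.1·(cos(-87.0°) + j·sin(-87.0°)) = 1.157 - j22.07 V
  V3 = 68.6·(cos(45.0°) + j·sin(45.0°)) = 48.51 + j48.51 V
  V4 = 10·(cos(-30.0°) + j·sin(-30.0°)) = 8.66 - j5 V
Step 2 — Sum components: V_total = 173.6 + j136.7 V.
Step 3 — Convert to polar: |V_total| = 220.9 V, ∠V_total = 38.2°.

V_total = 220.9∠38.2° V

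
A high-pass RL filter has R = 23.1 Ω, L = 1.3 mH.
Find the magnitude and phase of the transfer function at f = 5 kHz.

Step 1 — Angular frequency: ω = 2π·5000 = 3.142e+04 rad/s.
Step 2 — Transfer function: H(jω) = jωL/(R + jωL).
Step 3 — Numerator jωL = j·40.84; denominator R + jωL = 23.1 + j40.84.
Step 4 — H = 0.7576 + j0.4285.
Step 5 — Magnitude: |H| = 0.8704 (-1.2 dB); phase: φ = 29.5°.

|H| = 0.8704 (-1.2 dB), φ = 29.5°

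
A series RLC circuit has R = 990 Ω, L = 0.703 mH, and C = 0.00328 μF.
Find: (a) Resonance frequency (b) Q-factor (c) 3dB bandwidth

Step 1 — Resonance condition Im(Z)=0 gives ω₀ = 1/√(LC).
Step 2 — ω₀ = 1/√(0.000703·3.28e-09) = 6.585e+05 rad/s.
Step 3 — f₀ = ω₀/(2π) = 1.048e+05 Hz.
Step 4 — Series Q: Q = ω₀L/R = 6.585e+05·0.000703/990 = 0.4676.
Step 5 — 3dB bandwidth: Δω = ω₀/Q = 1.408e+06 rad/s; BW = Δω/(2π) = 2.241e+05 Hz.

(a) f₀ = 1.048e+05 Hz  (b) Q = 0.4676  (c) BW = 2.241e+05 Hz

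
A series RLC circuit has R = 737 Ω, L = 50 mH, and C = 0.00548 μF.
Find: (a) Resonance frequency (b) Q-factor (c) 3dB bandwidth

Step 1 — Resonance: ω₀ = 1/√(LC) = 1/√(0.05·5.48e-09) = 6.041e+04 rad/s.
Step 2 — f₀ = ω₀/(2π) = 9615 Hz.
Step 3 — Series Q: Q = ω₀L/R = 6.041e+04·0.05/737 = 4.099.
Step 4 — Bandwidth: Δω = ω₀/Q = 1.474e+04 rad/s; BW = Δω/(2π) = 2346 Hz.

(a) f₀ = 9615 Hz  (b) Q = 4.099  (c) BW = 2346 Hz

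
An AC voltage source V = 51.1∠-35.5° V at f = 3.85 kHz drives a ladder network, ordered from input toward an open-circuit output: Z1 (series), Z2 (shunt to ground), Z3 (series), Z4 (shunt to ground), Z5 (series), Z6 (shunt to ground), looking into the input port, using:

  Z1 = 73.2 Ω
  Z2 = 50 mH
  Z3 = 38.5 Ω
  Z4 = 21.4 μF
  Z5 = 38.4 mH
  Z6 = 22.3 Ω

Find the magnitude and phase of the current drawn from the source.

Step 1 — Angular frequency: ω = 2π·f = 2π·3850 = 2.419e+04 rad/s.
Step 2 — Component impedances:
  Z1: Z = R = 73.2 Ω
  Z2: Z = jωL = j·2.419e+04·0.05 = 0 + j1210 Ω
  Z3: Z = R = 38.5 Ω
  Z4: Z = 1/(jωC) = -j/(ω·C) = 0 - j1.932 Ω
  Z5: Z = jωL = j·2.419e+04·0.0384 = 0 + j928.9 Ω
  Z6: Z = R = 22.3 Ω
Step 3 — Ladder network (open output): work backward from the far end, alternating series and parallel combinations. Z_in = 111.8 - j0.7087 Ω = 111.8∠-0.4° Ω.
Step 4 — Source phasor: V = 51.1∠-35.5° V = 41.6 - j29.67 V.
Step 5 — Ohm's law: I = V / Z_total = (41.6 - j29.67) / (111.8 - j0.7087) = 0.3738 - j0.2631 A.
Step 6 — Convert to polar: |I| = 0.4571 A, ∠I = -35.1°.

I = 0.4571∠-35.1° A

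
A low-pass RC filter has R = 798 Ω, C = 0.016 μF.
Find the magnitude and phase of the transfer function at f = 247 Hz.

Step 1 — Angular frequency: ω = 2π·247 = 1552 rad/s.
Step 2 — Transfer function: H(jω) = 1/(1 + jωRC).
Step 3 — Denominator: 1 + jωRC = 1 + j·1552·798·1.6e-08 = 1 + j0.01982.
Step 4 — H = 0.9996 - j0.01981.
Step 5 — Magnitude: |H| = 0.9998 (-0.0 dB); phase: φ = -1.1°.

|H| = 0.9998 (-0.0 dB), φ = -1.1°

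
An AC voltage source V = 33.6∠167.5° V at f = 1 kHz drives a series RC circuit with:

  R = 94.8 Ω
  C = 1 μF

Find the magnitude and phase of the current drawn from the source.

Step 1 — Angular frequency: ω = 2π·f = 2π·1000 = 6283 rad/s.
Step 2 — Component impedances:
  R: Z = R = 94.8 Ω
  C: Z = 1/(jωC) = -j/(ω·C) = 0 - j159.2 Ω
Step 3 — Series combination: Z_total = R + C = 94.8 - j159.2 Ω = 185.2∠-59.2° Ω.
Step 4 — Source phasor: V = 33.6∠167.5° V = -32.8 + j7.272 V.
Step 5 — Ohm's law: I = V / Z_total = (-32.8 + j7.272) / (94.8 - j159.2) = -0.1243 - j0.132 A.
Step 6 — Convert to polar: |I| = 0.1814 A, ∠I = -133.3°.

I = 0.1814∠-133.3° A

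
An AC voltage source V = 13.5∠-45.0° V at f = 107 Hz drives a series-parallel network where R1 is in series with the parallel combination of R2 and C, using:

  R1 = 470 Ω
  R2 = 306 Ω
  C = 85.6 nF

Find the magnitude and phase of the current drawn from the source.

Step 1 — Angular frequency: ω = 2π·f = 2π·107 = 672.3 rad/s.
Step 2 — Component impedances:
  R1: Z = R = 470 Ω
  R2: Z = R = 306 Ω
  C: Z = 1/(jωC) = -j/(ω·C) = 0 - j1.738e+04 Ω
Step 3 — Parallel branch: R2 || C = 1/(1/R2 + 1/C) = 305.9 - j5.387 Ω.
Step 4 — Series with R1: Z_total = R1 + (R2 || C) = 775.9 - j5.387 Ω = 775.9∠-0.4° Ω.
Step 5 — Source phasor: V = 13.5∠-45.0° V = 9.546 - j9.546 V.
Step 6 — Ohm's law: I = V / Z_total = (9.546 - j9.546) / (775.9 - j5.387) = 0.01239 - j0.01222 A.
Step 7 — Convert to polar: |I| = 0.0174 A, ∠I = -44.6°.

I = 0.0174∠-44.6° A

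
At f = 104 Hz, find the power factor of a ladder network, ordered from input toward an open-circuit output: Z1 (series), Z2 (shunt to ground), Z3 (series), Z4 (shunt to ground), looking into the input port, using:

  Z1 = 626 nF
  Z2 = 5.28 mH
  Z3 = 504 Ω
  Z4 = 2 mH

Step 1 — Angular frequency: ω = 2π·f = 2π·104 = 653.5 rad/s.
Step 2 — Component impedances:
  Z1: Z = 1/(jωC) = -j/(ω·C) = 0 - j2445 Ω
  Z2: Z = jωL = j·653.5·0.00528 = 0 + j3.45 Ω
  Z3: Z = R = 504 Ω
  Z4: Z = jωL = j·653.5·0.002 = 0 + j1.307 Ω
Step 3 — Ladder network (open output): work backward from the far end, alternating series and parallel combinations. Z_in = 0.02362 - j2441 Ω = 2441∠-90.0° Ω.
Step 4 — Power factor: PF = cos(φ) = Re(Z)/|Z| = 0.023617/2441.2 = 9.674e-06.
Step 5 — Type: Im(Z) = -2441 ⇒ leading (phase φ = -90.0°).

PF = 9.674e-06 (leading, φ = -90.0°)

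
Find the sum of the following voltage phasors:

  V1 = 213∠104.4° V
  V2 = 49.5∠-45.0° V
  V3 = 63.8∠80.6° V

Step 1 — Convert each phasor to rectangular form:
  V1 = 213·(cos(104.4°) + j·sin(104.4°)) = -52.97 + j206.3 V
  V2 = 49.5·(cos(-45.0°) + j·sin(-45.0°)) = 35 - j35 V
  V3 = 63.8·(cos(80.6°) + j·sin(80.6°)) = 10.42 + j62.94 V
Step 2 — Sum components: V_total = -7.549 + j234.2 V.
Step 3 — Convert to polar: |V_total| = 234.4 V, ∠V_total = 91.8°.

V_total = 234.4∠91.8° V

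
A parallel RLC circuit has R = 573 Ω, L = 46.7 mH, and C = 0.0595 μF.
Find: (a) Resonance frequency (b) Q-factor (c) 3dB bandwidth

Step 1 — Resonance: ω₀ = 1/√(LC) = 1/√(0.0467·5.95e-08) = 1.897e+04 rad/s.
Step 2 — f₀ = ω₀/(2π) = 3019 Hz.
Step 3 — Parallel Q: Q = R/(ω₀L) = 573/(1.897e+04·0.0467) = 0.6468.
Step 4 — Bandwidth: Δω = ω₀/Q = 2.933e+04 rad/s; BW = Δω/(2π) = 4668 Hz.

(a) f₀ = 3019 Hz  (b) Q = 0.6468  (c) BW = 4668 Hz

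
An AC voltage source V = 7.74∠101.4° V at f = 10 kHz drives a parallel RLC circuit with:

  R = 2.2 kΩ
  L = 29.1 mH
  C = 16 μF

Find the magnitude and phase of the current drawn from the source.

Step 1 — Angular frequency: ω = 2π·f = 2π·1e+04 = 6.283e+04 rad/s.
Step 2 — Component impedances:
  R: Z = R = 2200 Ω
  L: Z = jωL = j·6.283e+04·0.0291 = 0 + j1828 Ω
  C: Z = 1/(jωC) = -j/(ω·C) = 0 - j0.9947 Ω
Step 3 — Parallel combination: 1/Z_total = 1/R + 1/L + 1/C; Z_total = 0.0004502 - j0.9953 Ω = 0.9953∠-90.0° Ω.
Step 4 — Source phasor: V = 7.74∠101.4° V = -1.53 + j7.587 V.
Step 5 — Ohm's law: I = V / Z_total = (-1.53 + j7.587) / (0.0004502 - j0.9953) = -7.624 - j1.534 A.
Step 6 — Convert to polar: |I| = 7.777 A, ∠I = -168.6°.

I = 7.777∠-168.6° A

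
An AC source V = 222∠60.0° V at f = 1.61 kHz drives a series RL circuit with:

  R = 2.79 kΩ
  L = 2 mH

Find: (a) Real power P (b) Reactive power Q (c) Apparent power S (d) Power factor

Step 1 — Angular frequency: ω = 2π·f = 2π·1610 = 1.012e+04 rad/s.
Step 2 — Component impedances:
  R: Z = R = 2790 Ω
  L: Z = jωL = j·1.012e+04·0.002 = 0 + j20.23 Ω
Step 3 — Series combination: Z_total = R + L = 2790 + j20.23 Ω = 2790∠0.4° Ω.
Step 4 — Source phasor: V = 222∠60.0° V = 111 + j192.3 V.
Step 5 — Current: I = V / Z = 0.04028 + j0.06862 A = 0.07957∠59.6° A.
Step 6 — Complex power: S = V·I* = 17.66 + j0.1281 VA.
Step 7 — Real power: P = Re(S) = 17.66 W.
Step 8 — Reactive power: Q = Im(S) = 0.1281 VAR.
Step 9 — Apparent power: |S| = 17.66 VA.
Step 10 — Power factor: PF = P/|S| = 1 (lagging).

(a) P = 17.66 W  (b) Q = 0.1281 VAR  (c) S = 17.66 VA  (d) PF = 1 (lagging)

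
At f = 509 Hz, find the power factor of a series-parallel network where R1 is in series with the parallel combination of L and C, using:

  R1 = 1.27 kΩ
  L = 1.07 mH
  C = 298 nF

Step 1 — Angular frequency: ω = 2π·f = 2π·509 = 3198 rad/s.
Step 2 — Component impedances:
  R1: Z = R = 1270 Ω
  L: Z = jωL = j·3198·0.00107 = 0 + j3.422 Ω
  C: Z = 1/(jωC) = -j/(ω·C) = 0 - j1049 Ω
Step 3 — Parallel branch: L || C = 1/(1/L + 1/C) = 0 + j3.433 Ω.
Step 4 — Series with R1: Z_total = R1 + (L || C) = 1270 + j3.433 Ω = 1270∠0.2° Ω.
Step 5 — Power factor: PF = cos(φ) = Re(Z)/|Z| = 1270/1270 = 1.
Step 6 — Type: Im(Z) = 3.433 ⇒ lagging (phase φ = 0.2°).

PF = 1 (lagging, φ = 0.2°)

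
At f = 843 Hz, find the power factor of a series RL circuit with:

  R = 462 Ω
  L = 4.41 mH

Step 1 — Angular frequency: ω = 2π·f = 2π·843 = 5297 rad/s.
Step 2 — Component impedances:
  R: Z = R = 462 Ω
  L: Z = jωL = j·5297·0.00441 = 0 + j23.36 Ω
Step 3 — Series combination: Z_total = R + L = 462 + j23.36 Ω = 462.6∠2.9° Ω.
Step 4 — Power factor: PF = cos(φ) = Re(Z)/|Z| = 462/462.6 = 0.9987.
Step 5 — Type: Im(Z) = 23.36 ⇒ lagging (phase φ = 2.9°).

PF = 0.9987 (lagging, φ = 2.9°)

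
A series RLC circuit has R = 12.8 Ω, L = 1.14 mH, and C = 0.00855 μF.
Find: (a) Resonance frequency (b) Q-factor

Step 1 — Resonance condition Im(Z)=0 gives ω₀ = 1/√(LC).
Step 2 — ω₀ = 1/√(0.00114·8.55e-09) = 3.203e+05 rad/s.
Step 3 — f₀ = ω₀/(2π) = 5.098e+04 Hz.
Step 4 — Series Q: Q = ω₀L/R = 3.203e+05·0.00114/12.8 = 28.53.

(a) f₀ = 5.098e+04 Hz  (b) Q = 28.53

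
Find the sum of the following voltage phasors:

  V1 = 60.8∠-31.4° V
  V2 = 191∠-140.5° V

Step 1 — Convert each phasor to rectangular form:
  V1 = 60.8·(cos(-31.4°) + j·sin(-31.4°)) = 51.9 - j31.68 V
  V2 = 191·(cos(-140.5°) + j·sin(-140.5°)) = -147.4 - j121.5 V
Step 2 — Sum components: V_total = -95.48 - j153.2 V.
Step 3 — Convert to polar: |V_total| = 180.5 V, ∠V_total = -121.9°.

V_total = 180.5∠-121.9° V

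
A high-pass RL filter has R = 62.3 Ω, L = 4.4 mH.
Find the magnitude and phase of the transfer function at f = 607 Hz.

Step 1 — Angular frequency: ω = 2π·607 = 3814 rad/s.
Step 2 — Transfer function: H(jω) = jωL/(R + jωL).
Step 3 — Numerator jωL = j·16.78; denominator R + jωL = 62.3 + j16.78.
Step 4 — H = 0.06765 + j0.2511.
Step 5 — Magnitude: |H| = 0.2601 (-11.7 dB); phase: φ = 74.9°.

|H| = 0.2601 (-11.7 dB), φ = 74.9°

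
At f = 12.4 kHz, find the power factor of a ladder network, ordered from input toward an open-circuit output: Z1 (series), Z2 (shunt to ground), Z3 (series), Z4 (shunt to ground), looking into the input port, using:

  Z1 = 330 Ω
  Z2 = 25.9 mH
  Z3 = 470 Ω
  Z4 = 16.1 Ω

Step 1 — Angular frequency: ω = 2π·f = 2π·1.24e+04 = 7.791e+04 rad/s.
Step 2 — Component impedances:
  Z1: Z = R = 330 Ω
  Z2: Z = jωL = j·7.791e+04·0.0259 = 0 + j2018 Ω
  Z3: Z = R = 470 Ω
  Z4: Z = R = 16.1 Ω
Step 3 — Ladder network (open output): work backward from the far end, alternating series and parallel combinations. Z_in = 789.4 + j110.7 Ω = 797.2∠8.0° Ω.
Step 4 — Power factor: PF = cos(φ) = Re(Z)/|Z| = 789.44/797.16 = 0.9903.
Step 5 — Type: Im(Z) = 110.7 ⇒ lagging (phase φ = 8.0°).

PF = 0.9903 (lagging, φ = 8.0°)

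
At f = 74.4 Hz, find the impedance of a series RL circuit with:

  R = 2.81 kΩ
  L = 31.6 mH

Step 1 — Angular frequency: ω = 2π·f = 2π·74.4 = 467.5 rad/s.
Step 2 — Component impedances:
  R: Z = R = 2810 Ω
  L: Z = jωL = j·467.5·0.0316 = 0 + j14.77 Ω
Step 3 — Series combination: Z_total = R + L = 2810 + j14.77 Ω = 2810∠0.3° Ω.

Z = 2810 + j14.77 Ω = 2810∠0.3° Ω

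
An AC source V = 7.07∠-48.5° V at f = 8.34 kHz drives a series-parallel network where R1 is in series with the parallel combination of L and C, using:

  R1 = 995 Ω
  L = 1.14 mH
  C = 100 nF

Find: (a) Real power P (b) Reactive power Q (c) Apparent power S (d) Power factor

Step 1 — Angular frequency: ω = 2π·f = 2π·8340 = 5.24e+04 rad/s.
Step 2 — Component impedances:
  R1: Z = R = 995 Ω
  L: Z = jωL = j·5.24e+04·0.00114 = 0 + j59.74 Ω
  C: Z = 1/(jωC) = -j/(ω·C) = 0 - j190.8 Ω
Step 3 — Parallel branch: L || C = 1/(1/L + 1/C) = 0 + j86.96 Ω.
Step 4 — Series with R1: Z_total = R1 + (L || C) = 995 + j86.96 Ω = 998.8∠5.0° Ω.
Step 5 — Source phasor: V = 7.07∠-48.5° V = 4.685 - j5.295 V.
Step 6 — Current: I = V / Z = 0.004211 - j0.00569 A = 0.007079∠-53.5° A.
Step 7 — Complex power: S = V·I* = 0.04986 + j0.004357 VA.
Step 8 — Real power: P = Re(S) = 0.04986 W.
Step 9 — Reactive power: Q = Im(S) = 0.004357 VAR.
Step 10 — Apparent power: |S| = 0.05005 VA.
Step 11 — Power factor: PF = P/|S| = 0.9962 (lagging).

(a) P = 0.04986 W  (b) Q = 0.004357 VAR  (c) S = 0.05005 VA  (d) PF = 0.9962 (lagging)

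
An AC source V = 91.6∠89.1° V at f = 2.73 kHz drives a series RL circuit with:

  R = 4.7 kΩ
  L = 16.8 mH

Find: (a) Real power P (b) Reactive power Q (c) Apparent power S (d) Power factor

Step 1 — Angular frequency: ω = 2π·f = 2π·2730 = 1.715e+04 rad/s.
Step 2 — Component impedances:
  R: Z = R = 4700 Ω
  L: Z = jωL = j·1.715e+04·0.0168 = 0 + j288.2 Ω
Step 3 — Series combination: Z_total = R + L = 4700 + j288.2 Ω = 4709∠3.5° Ω.
Step 4 — Source phasor: V = 91.6∠89.1° V = 1.439 + j91.59 V.
Step 5 — Current: I = V / Z = 0.001495 + j0.0194 A = 0.01945∠85.6° A.
Step 6 — Complex power: S = V·I* = 1.779 + j0.109 VA.
Step 7 — Real power: P = Re(S) = 1.779 W.
Step 8 — Reactive power: Q = Im(S) = 0.109 VAR.
Step 9 — Apparent power: |S| = 1.782 VA.
Step 10 — Power factor: PF = P/|S| = 0.9981 (lagging).

(a) P = 1.779 W  (b) Q = 0.109 VAR  (c) S = 1.782 VA  (d) PF = 0.9981 (lagging)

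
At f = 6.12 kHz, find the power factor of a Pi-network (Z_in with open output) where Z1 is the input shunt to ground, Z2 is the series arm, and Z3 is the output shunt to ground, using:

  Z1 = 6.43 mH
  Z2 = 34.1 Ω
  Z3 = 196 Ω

Step 1 — Angular frequency: ω = 2π·f = 2π·6120 = 3.845e+04 rad/s.
Step 2 — Component impedances:
  Z1: Z = jωL = j·3.845e+04·0.00643 = 0 + j247.3 Ω
  Z2: Z = R = 34.1 Ω
  Z3: Z = R = 196 Ω
Step 3 — With open output, the series arm Z2 and the output shunt Z3 appear in series to ground: Z2 + Z3 = 230.1 Ω.
Step 4 — Parallel with input shunt Z1: Z_in = Z1 || (Z2 + Z3) = 123.3 + j114.8 Ω = 168.4∠42.9° Ω.
Step 5 — Power factor: PF = cos(φ) = Re(Z)/|Z| = 123.308/168.443 = 0.732.
Step 6 — Type: Im(Z) = 114.8 ⇒ lagging (phase φ = 42.9°).

PF = 0.732 (lagging, φ = 42.9°)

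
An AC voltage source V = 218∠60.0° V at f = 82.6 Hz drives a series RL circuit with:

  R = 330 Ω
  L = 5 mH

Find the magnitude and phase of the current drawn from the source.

Step 1 — Angular frequency: ω = 2π·f = 2π·82.6 = 519 rad/s.
Step 2 — Component impedances:
  R: Z = R = 330 Ω
  L: Z = jωL = j·519·0.005 = 0 + j2.595 Ω
Step 3 — Series combination: Z_total = R + L = 330 + j2.595 Ω = 330∠0.5° Ω.
Step 4 — Source phasor: V = 218∠60.0° V = 109 + j188.8 V.
Step 5 — Ohm's law: I = V / Z_total = (109 + j188.8) / (330 + j2.595) = 0.3348 + j0.5695 A.
Step 6 — Convert to polar: |I| = 0.6606 A, ∠I = 59.5°.

I = 0.6606∠59.5° A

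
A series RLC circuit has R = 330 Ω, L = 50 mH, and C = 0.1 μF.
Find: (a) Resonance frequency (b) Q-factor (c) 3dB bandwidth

Step 1 — Resonance: ω₀ = 1/√(LC) = 1/√(0.05·1e-07) = 1.414e+04 rad/s.
Step 2 — f₀ = ω₀/(2π) = 2251 Hz.
Step 3 — Series Q: Q = ω₀L/R = 1.414e+04·0.05/330 = 2.143.
Step 4 — Bandwidth: Δω = ω₀/Q = 6600 rad/s; BW = Δω/(2π) = 1050 Hz.

(a) f₀ = 2251 Hz  (b) Q = 2.143  (c) BW = 1050 Hz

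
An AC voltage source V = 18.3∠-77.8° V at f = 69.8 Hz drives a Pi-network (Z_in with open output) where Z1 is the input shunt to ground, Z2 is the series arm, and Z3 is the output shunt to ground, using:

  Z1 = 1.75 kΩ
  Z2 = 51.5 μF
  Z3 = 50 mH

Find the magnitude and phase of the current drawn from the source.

Step 1 — Angular frequency: ω = 2π·f = 2π·69.8 = 438.6 rad/s.
Step 2 — Component impedances:
  Z1: Z = R = 1750 Ω
  Z2: Z = 1/(jωC) = -j/(ω·C) = 0 - j44.27 Ω
  Z3: Z = jωL = j·438.6·0.05 = 0 + j21.93 Ω
Step 3 — With open output, the series arm Z2 and the output shunt Z3 appear in series to ground: Z2 + Z3 = 0 - j22.35 Ω.
Step 4 — Parallel with input shunt Z1: Z_in = Z1 || (Z2 + Z3) = 0.2853 - j22.34 Ω = 22.34∠-89.3° Ω.
Step 5 — Source phasor: V = 18.3∠-77.8° V = 3.867 - j17.89 V.
Step 6 — Ohm's law: I = V / Z_total = (3.867 - j17.89) / (0.2853 - j22.34) = 0.8026 + j0.1628 A.
Step 7 — Convert to polar: |I| = 0.819 A, ∠I = 11.5°.

I = 0.819∠11.5° A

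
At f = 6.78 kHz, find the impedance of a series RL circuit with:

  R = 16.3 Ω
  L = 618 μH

Step 1 — Angular frequency: ω = 2π·f = 2π·6780 = 4.26e+04 rad/s.
Step 2 — Component impedances:
  R: Z = R = 16.3 Ω
  L: Z = jωL = j·4.26e+04·0.000618 = 0 + j26.33 Ω
Step 3 — Series combination: Z_total = R + L = 16.3 + j26.33 Ω = 30.96∠58.2° Ω.

Z = 16.3 + j26.33 Ω = 30.96∠58.2° Ω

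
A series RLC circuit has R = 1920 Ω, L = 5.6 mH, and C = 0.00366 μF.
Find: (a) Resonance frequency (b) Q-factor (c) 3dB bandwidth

Step 1 — Resonance: ω₀ = 1/√(LC) = 1/√(0.0056·3.66e-09) = 2.209e+05 rad/s.
Step 2 — f₀ = ω₀/(2π) = 3.515e+04 Hz.
Step 3 — Series Q: Q = ω₀L/R = 2.209e+05·0.0056/1920 = 0.6442.
Step 4 — Bandwidth: Δω = ω₀/Q = 3.429e+05 rad/s; BW = Δω/(2π) = 5.457e+04 Hz.

(a) f₀ = 3.515e+04 Hz  (b) Q = 0.6442  (c) BW = 5.457e+04 Hz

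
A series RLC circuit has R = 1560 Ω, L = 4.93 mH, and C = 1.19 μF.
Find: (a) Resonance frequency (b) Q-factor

Step 1 — Resonance condition Im(Z)=0 gives ω₀ = 1/√(LC).
Step 2 — ω₀ = 1/√(0.00493·1.19e-06) = 1.306e+04 rad/s.
Step 3 — f₀ = ω₀/(2π) = 2078 Hz.
Step 4 — Series Q: Q = ω₀L/R = 1.306e+04·0.00493/1560 = 0.04126.

(a) f₀ = 2078 Hz  (b) Q = 0.04126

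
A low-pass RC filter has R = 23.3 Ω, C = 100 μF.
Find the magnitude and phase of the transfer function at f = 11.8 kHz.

Step 1 — Angular frequency: ω = 2π·1.18e+04 = 7.414e+04 rad/s.
Step 2 — Transfer function: H(jω) = 1/(1 + jωRC).
Step 3 — Denominator: 1 + jωRC = 1 + j·7.414e+04·23.3·0.0001 = 1 + j172.7.
Step 4 — H = 3.351e-05 - j0.005789.
Step 5 — Magnitude: |H| = 0.005789 (-44.7 dB); phase: φ = -89.7°.

|H| = 0.005789 (-44.7 dB), φ = -89.7°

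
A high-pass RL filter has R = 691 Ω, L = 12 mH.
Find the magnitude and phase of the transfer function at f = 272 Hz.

Step 1 — Angular frequency: ω = 2π·272 = 1709 rad/s.
Step 2 — Transfer function: H(jω) = jωL/(R + jωL).
Step 3 — Numerator jωL = j·20.51; denominator R + jωL = 691 + j20.51.
Step 4 — H = 0.0008801 + j0.02965.
Step 5 — Magnitude: |H| = 0.02967 (-30.6 dB); phase: φ = 88.3°.

|H| = 0.02967 (-30.6 dB), φ = 88.3°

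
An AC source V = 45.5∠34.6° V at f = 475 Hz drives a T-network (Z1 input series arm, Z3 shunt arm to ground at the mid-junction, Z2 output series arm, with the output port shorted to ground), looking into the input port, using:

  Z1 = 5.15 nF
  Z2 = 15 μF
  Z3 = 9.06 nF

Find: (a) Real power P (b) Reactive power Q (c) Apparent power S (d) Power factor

Step 1 — Angular frequency: ω = 2π·f = 2π·475 = 2985 rad/s.
Step 2 — Component impedances:
  Z1: Z = 1/(jωC) = -j/(ω·C) = 0 - j6.506e+04 Ω
  Z2: Z = 1/(jωC) = -j/(ω·C) = 0 - j22.34 Ω
  Z3: Z = 1/(jωC) = -j/(ω·C) = 0 - j3.698e+04 Ω
Step 3 — With the output port shorted to ground, the output series arm Z2 runs from the junction to ground; the shunt arm Z3 also runs from the junction to ground. They appear in parallel: Z3 || Z2 = 0 - j22.32 Ω.
Step 4 — Series with input arm Z1: Z_in = Z1 + (Z3 || Z2) = 0 - j6.508e+04 Ω = 6.508e+04∠-90.0° Ω.
Step 5 — Source phasor: V = 45.5∠34.6° V = 37.45 + j25.84 V.
Step 6 — Current: I = V / Z = -0.000397 + j0.0005755 A = 0.0006991∠124.6° A.
Step 7 — Complex power: S = V·I* = 0 - j0.03181 VA.
Step 8 — Real power: P = Re(S) = 0 W.
Step 9 — Reactive power: Q = Im(S) = -0.03181 VAR.
Step 10 — Apparent power: |S| = 0.03181 VA.
Step 11 — Power factor: PF = P/|S| = 0 (leading).

(a) P = 0 W  (b) Q = -0.03181 VAR  (c) S = 0.03181 VA  (d) PF = 0 (leading)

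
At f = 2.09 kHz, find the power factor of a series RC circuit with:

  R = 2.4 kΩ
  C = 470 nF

Step 1 — Angular frequency: ω = 2π·f = 2π·2090 = 1.313e+04 rad/s.
Step 2 — Component impedances:
  R: Z = R = 2400 Ω
  C: Z = 1/(jωC) = -j/(ω·C) = 0 - j162 Ω
Step 3 — Series combination: Z_total = R + C = 2400 - j162 Ω = 2405∠-3.9° Ω.
Step 4 — Power factor: PF = cos(φ) = Re(Z)/|Z| = 2400/2405.5 = 0.9977.
Step 5 — Type: Im(Z) = -162 ⇒ leading (phase φ = -3.9°).

PF = 0.9977 (leading, φ = -3.9°)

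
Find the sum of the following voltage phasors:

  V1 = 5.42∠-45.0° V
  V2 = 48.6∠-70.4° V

Step 1 — Convert each phasor to rectangular form:
  V1 = 5.42·(cos(-45.0°) + j·sin(-45.0°)) = 3.833 - j3.833 V
  V2 = 48.6·(cos(-70.4°) + j·sin(-70.4°)) = 16.3 - j45.78 V
Step 2 — Sum components: V_total = 20.14 - j49.62 V.
Step 3 — Convert to polar: |V_total| = 53.55 V, ∠V_total = -67.9°.

V_total = 53.55∠-67.9° V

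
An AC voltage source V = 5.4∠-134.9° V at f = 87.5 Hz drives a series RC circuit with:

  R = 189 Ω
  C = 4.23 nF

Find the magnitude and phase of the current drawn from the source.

Step 1 — Angular frequency: ω = 2π·f = 2π·87.5 = 549.8 rad/s.
Step 2 — Component impedances:
  R: Z = R = 189 Ω
  C: Z = 1/(jωC) = -j/(ω·C) = 0 - j4.3e+05 Ω
Step 3 — Series combination: Z_total = R + C = 189 - j4.3e+05 Ω = 4.3e+05∠-90.0° Ω.
Step 4 — Source phasor: V = 5.4∠-134.9° V = -3.812 - j3.825 V.
Step 5 — Ohm's law: I = V / Z_total = (-3.812 - j3.825) / (189 - j4.3e+05) = 8.891e-06 - j8.868e-06 A.
Step 6 — Convert to polar: |I| = 1.256e-05 A, ∠I = -44.9°.

I = 1.256e-05∠-44.9° A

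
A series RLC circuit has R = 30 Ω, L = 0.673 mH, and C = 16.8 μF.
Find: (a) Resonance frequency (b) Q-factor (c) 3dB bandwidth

Step 1 — Resonance condition Im(Z)=0 gives ω₀ = 1/√(LC).
Step 2 — ω₀ = 1/√(0.000673·1.68e-05) = 9405 rad/s.
Step 3 — f₀ = ω₀/(2π) = 1497 Hz.
Step 4 — Series Q: Q = ω₀L/R = 9405·0.000673/30 = 0.211.
Step 5 — 3dB bandwidth: Δω = ω₀/Q = 4.458e+04 rad/s; BW = Δω/(2π) = 7095 Hz.

(a) f₀ = 1497 Hz  (b) Q = 0.211  (c) BW = 7095 Hz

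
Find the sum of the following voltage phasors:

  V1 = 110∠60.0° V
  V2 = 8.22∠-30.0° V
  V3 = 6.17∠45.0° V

Step 1 — Convert each phasor to rectangular form:
  V1 = 110·(cos(60.0°) + j·sin(60.0°)) = 55 + j95.26 V
  V2 = 8.22·(cos(-30.0°) + j·sin(-30.0°)) = 7.119 - j4.11 V
  V3 = 6.17·(cos(45.0°) + j·sin(45.0°)) = 4.363 + j4.363 V
Step 2 — Sum components: V_total = 66.48 + j95.52 V.
Step 3 — Convert to polar: |V_total| = 116.4 V, ∠V_total = 55.2°.

V_total = 116.4∠55.2° V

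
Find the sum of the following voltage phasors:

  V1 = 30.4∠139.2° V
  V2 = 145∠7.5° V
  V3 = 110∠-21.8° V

Step 1 — Convert each phasor to rectangular form:
  V1 = 30.4·(cos(139.2°) + j·sin(139.2°)) = -23.01 + j19.86 V
  V2 = 145·(cos(7.5°) + j·sin(7.5°)) = 143.8 + j18.93 V
  V3 = 110·(cos(-21.8°) + j·sin(-21.8°)) = 102.1 - j40.85 V
Step 2 — Sum components: V_total = 222.9 - j2.06 V.
Step 3 — Convert to polar: |V_total| = 222.9 V, ∠V_total = -0.5°.

V_total = 222.9∠-0.5° V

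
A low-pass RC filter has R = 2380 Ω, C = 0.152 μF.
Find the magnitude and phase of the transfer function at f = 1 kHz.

Step 1 — Angular frequency: ω = 2π·1000 = 6283 rad/s.
Step 2 — Transfer function: H(jω) = 1/(1 + jωRC).
Step 3 — Denominator: 1 + jωRC = 1 + j·6283·2380·1.52e-07 = 1 + j2.273.
Step 4 — H = 0.1622 - j0.3686.
Step 5 — Magnitude: |H| = 0.4027 (-7.9 dB); phase: φ = -66.3°.

|H| = 0.4027 (-7.9 dB), φ = -66.3°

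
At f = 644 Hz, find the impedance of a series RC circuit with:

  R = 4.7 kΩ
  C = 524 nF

Step 1 — Angular frequency: ω = 2π·f = 2π·644 = 4046 rad/s.
Step 2 — Component impedances:
  R: Z = R = 4700 Ω
  C: Z = 1/(jωC) = -j/(ω·C) = 0 - j471.6 Ω
Step 3 — Series combination: Z_total = R + C = 4700 - j471.6 Ω = 4724∠-5.7° Ω.

Z = 4700 - j471.6 Ω = 4724∠-5.7° Ω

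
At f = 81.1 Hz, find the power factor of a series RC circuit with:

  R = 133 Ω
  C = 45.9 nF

Step 1 — Angular frequency: ω = 2π·f = 2π·81.1 = 509.6 rad/s.
Step 2 — Component impedances:
  R: Z = R = 133 Ω
  C: Z = 1/(jωC) = -j/(ω·C) = 0 - j4.275e+04 Ω
Step 3 — Series combination: Z_total = R + C = 133 - j4.275e+04 Ω = 4.276e+04∠-89.8° Ω.
Step 4 — Power factor: PF = cos(φ) = Re(Z)/|Z| = 133/42755 = 0.003111.
Step 5 — Type: Im(Z) = -4.275e+04 ⇒ leading (phase φ = -89.8°).

PF = 0.003111 (leading, φ = -89.8°)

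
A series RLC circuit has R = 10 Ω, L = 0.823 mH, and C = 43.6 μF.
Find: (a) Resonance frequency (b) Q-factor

Step 1 — Resonance condition Im(Z)=0 gives ω₀ = 1/√(LC).
Step 2 — ω₀ = 1/√(0.000823·4.36e-05) = 5279 rad/s.
Step 3 — f₀ = ω₀/(2π) = 840.2 Hz.
Step 4 — Series Q: Q = ω₀L/R = 5279·0.000823/10 = 0.4345.

(a) f₀ = 840.2 Hz  (b) Q = 0.4345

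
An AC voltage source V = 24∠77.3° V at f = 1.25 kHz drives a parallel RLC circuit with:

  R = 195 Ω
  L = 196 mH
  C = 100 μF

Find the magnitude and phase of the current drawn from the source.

Step 1 — Angular frequency: ω = 2π·f = 2π·1250 = 7854 rad/s.
Step 2 — Component impedances:
  R: Z = R = 195 Ω
  L: Z = jωL = j·7854·0.196 = 0 + j1539 Ω
  C: Z = 1/(jωC) = -j/(ω·C) = 0 - j1.273 Ω
Step 3 — Parallel combination: 1/Z_total = 1/R + 1/L + 1/C; Z_total = 0.008327 - j1.274 Ω = 1.274∠-89.6° Ω.
Step 4 — Source phasor: V = 24∠77.3° V = 5.276 + j23.41 V.
Step 5 — Ohm's law: I = V / Z_total = (5.276 + j23.41) / (0.008327 - j1.274) = -18.35 + j4.261 A.
Step 6 — Convert to polar: |I| = 18.83 A, ∠I = 166.9°.

I = 18.83∠166.9° A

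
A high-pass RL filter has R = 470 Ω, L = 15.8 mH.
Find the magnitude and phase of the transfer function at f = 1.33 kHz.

Step 1 — Angular frequency: ω = 2π·1330 = 8357 rad/s.
Step 2 — Transfer function: H(jω) = jωL/(R + jωL).
Step 3 — Numerator jωL = j·132; denominator R + jωL = 470 + j132.
Step 4 — H = 0.07315 + j0.2604.
Step 5 — Magnitude: |H| = 0.2705 (-11.4 dB); phase: φ = 74.3°.

|H| = 0.2705 (-11.4 dB), φ = 74.3°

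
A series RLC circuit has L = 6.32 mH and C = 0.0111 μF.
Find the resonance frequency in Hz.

Step 1 — Resonance condition Im(Z)=0 gives ω₀ = 1/√(LC).
Step 2 — ω₀ = 1/√(0.00632·1.11e-08) = 1.194e+05 rad/s.
Step 3 — f₀ = ω₀/(2π) = 1.9e+04 Hz.

f₀ = 1.9e+04 Hz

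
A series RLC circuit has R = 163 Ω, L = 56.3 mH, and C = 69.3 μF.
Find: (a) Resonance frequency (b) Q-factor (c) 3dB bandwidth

Step 1 — Resonance: ω₀ = 1/√(LC) = 1/√(0.0563·6.93e-05) = 506.3 rad/s.
Step 2 — f₀ = ω₀/(2π) = 80.57 Hz.
Step 3 — Series Q: Q = ω₀L/R = 506.3·0.0563/163 = 0.1749.
Step 4 — Bandwidth: Δω = ω₀/Q = 2895 rad/s; BW = Δω/(2π) = 460.8 Hz.

(a) f₀ = 80.57 Hz  (b) Q = 0.1749  (c) BW = 460.8 Hz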